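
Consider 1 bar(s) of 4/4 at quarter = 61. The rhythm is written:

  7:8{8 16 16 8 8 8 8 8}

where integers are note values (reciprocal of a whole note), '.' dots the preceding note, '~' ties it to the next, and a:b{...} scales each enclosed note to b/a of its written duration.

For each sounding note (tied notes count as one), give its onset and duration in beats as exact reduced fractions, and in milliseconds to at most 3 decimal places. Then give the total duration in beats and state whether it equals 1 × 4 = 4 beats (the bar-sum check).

1) 0.0ms=0b +562.061ms=4/7b
2) 562.061ms=4/7b +281.03ms=2/7b
3) 843.091ms=6/7b +281.03ms=2/7b
4) 1124.122ms=8/7b +562.061ms=4/7b
5) 1686.183ms=12/7b +562.061ms=4/7b
6) 2248.244ms=16/7b +562.061ms=4/7b
7) 2810.304ms=20/7b +562.061ms=4/7b
8) 3372.365ms=24/7b +562.061ms=4/7b
Σ=4b of 4 (61bpm 4/4) — PASS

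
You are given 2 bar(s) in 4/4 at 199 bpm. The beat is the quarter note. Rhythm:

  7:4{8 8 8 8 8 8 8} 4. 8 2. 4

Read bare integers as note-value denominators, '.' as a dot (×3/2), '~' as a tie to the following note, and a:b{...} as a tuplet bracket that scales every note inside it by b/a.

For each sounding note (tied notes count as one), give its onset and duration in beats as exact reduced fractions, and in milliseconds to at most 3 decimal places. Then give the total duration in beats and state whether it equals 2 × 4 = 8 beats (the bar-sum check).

1) 0.0ms=0b +86.145ms=2/7b
2) 86.145ms=2/7b +86.145ms=2/7b
3) 172.29ms=4/7b +86.145ms=2/7b
4) 258.435ms=6/7b +86.145ms=2/7b
5) 344.58ms=8/7b +86.145ms=2/7b
6) 430.725ms=10/7b +86.145ms=2/7b
7) 516.87ms=12/7b +86.145ms=2/7b
8) 603.015ms=2b +452.261ms=3/2b
9) 1055.276ms=7/2b +150.754ms=1/2b
10) 1206.03ms=4b +904.523ms=3b
11) 2110.553ms=7b +301.508ms=1b
Σ=8b of 8 (199bpm 4/4) — PASS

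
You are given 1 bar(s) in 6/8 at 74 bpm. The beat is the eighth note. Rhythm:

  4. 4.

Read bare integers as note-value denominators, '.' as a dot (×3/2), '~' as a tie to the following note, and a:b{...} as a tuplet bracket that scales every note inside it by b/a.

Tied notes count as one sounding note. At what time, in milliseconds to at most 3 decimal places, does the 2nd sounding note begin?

note 2 onset = 3b = 2432.432ms

1. 0.0ms @ 0 + 2432.432ms (3)
2. 2432.432ms @ 3 + 2432.432ms (3)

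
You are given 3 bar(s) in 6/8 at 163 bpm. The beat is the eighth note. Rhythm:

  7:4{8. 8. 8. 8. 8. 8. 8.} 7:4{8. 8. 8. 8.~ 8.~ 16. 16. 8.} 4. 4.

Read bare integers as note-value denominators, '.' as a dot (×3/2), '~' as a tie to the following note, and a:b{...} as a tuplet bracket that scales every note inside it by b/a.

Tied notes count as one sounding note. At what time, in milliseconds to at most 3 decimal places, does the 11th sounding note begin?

note 11 onset = 60/7b = 3155.127ms

1. 0.0ms @ 0 + 315.513ms (6/7)
2. 315.513ms @ 6/7 + 315.513ms (6/7)
3. 631.025ms @ 12/7 + 315.513ms (6/7)
4. 946.538ms @ 18/7 + 315.513ms (6/7)
5. 1262.051ms @ 24/7 + 315.513ms (6/7)
6. 1577.564ms @ 30/7 + 315.513ms (6/7)
7. 1893.076ms @ 36/7 + 315.513ms (6/7)
8. 2208.589ms @ 6 + 315.513ms (6/7)
9. 2524.102ms @ 48/7 + 315.513ms (6/7)
10. 2839.614ms @ 54/7 + 315.513ms (6/7)
11. 3155.127ms @ 60/7 + 788.782ms (15/7)
12. 3943.909ms @ 75/7 + 157.756ms (3/7)
13. 4101.665ms @ 78/7 + 315.513ms (6/7)
14. 4417.178ms @ 12 + 1104.294ms (3)
15. 5521.472ms @ 15 + 1104.294ms (3)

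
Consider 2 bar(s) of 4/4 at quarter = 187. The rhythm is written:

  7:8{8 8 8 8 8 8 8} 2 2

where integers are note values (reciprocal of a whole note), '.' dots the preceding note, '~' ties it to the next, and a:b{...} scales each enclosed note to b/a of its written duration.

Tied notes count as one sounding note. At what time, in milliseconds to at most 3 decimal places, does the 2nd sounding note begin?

1. 0.0ms @ 0 + 183.346ms (4/7)
2. 183.346ms @ 4/7 + 183.346ms (4/7)
3. 366.692ms @ 8/7 + 183.346ms (4/7)
4. 550.038ms @ 12/7 + 183.346ms (4/7)
5. 733.384ms @ 16/7 + 183.346ms (4/7)
6. 916.73ms @ 20/7 + 183.346ms (4/7)
7. 1100.076ms @ 24/7 + 183.346ms (4/7)
8. 1283.422ms @ 4 + 641.711ms (2)
9. 1925.134ms @ 6 + 641.711ms (2)

note 2 onset = 4/7b = 183.346ms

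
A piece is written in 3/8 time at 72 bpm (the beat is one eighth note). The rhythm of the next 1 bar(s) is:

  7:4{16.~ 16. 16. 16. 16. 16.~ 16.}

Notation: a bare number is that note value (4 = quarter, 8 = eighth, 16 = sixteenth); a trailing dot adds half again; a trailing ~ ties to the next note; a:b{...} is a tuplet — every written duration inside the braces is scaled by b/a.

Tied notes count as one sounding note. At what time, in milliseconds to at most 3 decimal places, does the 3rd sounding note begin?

1. 0.0ms @ 0 + 714.286ms (6/7)
2. 714.286ms @ 6/7 + 357.143ms (3/7)
3. 1071.429ms @ 9/7 + 357.143ms (3/7)
4. 1428.571ms @ 12/7 + 357.143ms (3/7)
5. 1785.714ms @ 15/7 + 714.286ms (6/7)

note 3 onset = 9/7b = 1071.429ms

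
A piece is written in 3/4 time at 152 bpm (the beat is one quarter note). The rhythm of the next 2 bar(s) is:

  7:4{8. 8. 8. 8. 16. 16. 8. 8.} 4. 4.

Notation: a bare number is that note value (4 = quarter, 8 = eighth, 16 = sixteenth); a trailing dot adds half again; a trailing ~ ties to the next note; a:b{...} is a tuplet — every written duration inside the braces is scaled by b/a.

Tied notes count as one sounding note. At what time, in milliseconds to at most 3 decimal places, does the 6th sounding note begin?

1. 0.0ms @ 0 + 169.173ms (3/7)
2. 169.173ms @ 3/7 + 169.173ms (3/7)
3. 338.346ms @ 6/7 + 169.173ms (3/7)
4. 507.519ms @ 9/7 + 169.173ms (3/7)
5. 676.692ms @ 12/7 + 84.586ms (3/14)
6. 761.278ms @ 27/14 + 84.586ms (3/14)
7. 845.865ms @ 15/7 + 169.173ms (3/7)
8. 1015.038ms @ 18/7 + 169.173ms (3/7)
9. 1184.211ms @ 3 + 592.105ms (3/2)
10. 1776.316ms @ 9/2 + 592.105ms (3/2)

note 6 onset = 27/14b = 761.278ms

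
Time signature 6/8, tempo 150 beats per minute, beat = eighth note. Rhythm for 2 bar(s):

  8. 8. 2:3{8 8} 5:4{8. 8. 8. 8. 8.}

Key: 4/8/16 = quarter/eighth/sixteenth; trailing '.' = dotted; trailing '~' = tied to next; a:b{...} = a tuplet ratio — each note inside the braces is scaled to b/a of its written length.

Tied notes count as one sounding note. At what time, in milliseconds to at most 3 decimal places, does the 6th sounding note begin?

1. 0.0ms @ 0 + 600.0ms (3/2)
2. 600.0ms @ 3/2 + 600.0ms (3/2)
3. 1200.0ms @ 3 + 600.0ms (3/2)
4. 1800.0ms @ 9/2 + 600.0ms (3/2)
5. 2400.0ms @ 6 + 480.0ms (6/5)
6. 2880.0ms @ 36/5 + 480.0ms (6/5)
7. 3360.0ms @ 42/5 + 480.0ms (6/5)
8. 3840.0ms @ 48/5 + 480.0ms (6/5)
9. 4320.0ms @ 54/5 + 480.0ms (6/5)

note 6 onset = 36/5b = 2880.0ms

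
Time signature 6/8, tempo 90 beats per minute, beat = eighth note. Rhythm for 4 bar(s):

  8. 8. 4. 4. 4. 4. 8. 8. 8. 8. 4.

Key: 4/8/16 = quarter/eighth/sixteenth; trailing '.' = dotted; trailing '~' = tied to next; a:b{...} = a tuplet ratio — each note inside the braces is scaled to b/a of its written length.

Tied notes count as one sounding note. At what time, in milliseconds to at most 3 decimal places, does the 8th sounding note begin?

1. 0.0ms @ 0 + 1000.0ms (3/2)
2. 1000.0ms @ 3/2 + 1000.0ms (3/2)
3. 2000.0ms @ 3 + 2000.0ms (3)
4. 4000.0ms @ 6 + 2000.0ms (3)
5. 6000.0ms @ 9 + 2000.0ms (3)
6. 8000.0ms @ 12 + 2000.0ms (3)
7. 10000.0ms @ 15 + 1000.0ms (3/2)
8. 11000.0ms @ 33/2 + 1000.0ms (3/2)
9. 12000.0ms @ 18 + 1000.0ms (3/2)
10. 13000.0ms @ 39/2 + 1000.0ms (3/2)
11. 14000.0ms @ 21 + 2000.0ms (3)

note 8 onset = 33/2b = 11000.0ms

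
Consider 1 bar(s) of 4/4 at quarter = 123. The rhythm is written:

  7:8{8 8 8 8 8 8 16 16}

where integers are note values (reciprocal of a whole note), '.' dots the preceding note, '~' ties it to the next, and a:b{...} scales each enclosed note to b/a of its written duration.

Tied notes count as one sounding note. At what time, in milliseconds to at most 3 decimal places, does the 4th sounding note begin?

1. 0.0ms @ 0 + 278.746ms (4/7)
2. 278.746ms @ 4/7 + 278.746ms (4/7)
3. 557.491ms @ 8/7 + 278.746ms (4/7)
4. 836.237ms @ 12/7 + 278.746ms (4/7)
5. 1114.983ms @ 16/7 + 278.746ms (4/7)
6. 1393.728ms @ 20/7 + 278.746ms (4/7)
7. 1672.474ms @ 24/7 + 139.373ms (2/7)
8. 1811.847ms @ 26/7 + 139.373ms (2/7)

note 4 onset = 12/7b = 836.237ms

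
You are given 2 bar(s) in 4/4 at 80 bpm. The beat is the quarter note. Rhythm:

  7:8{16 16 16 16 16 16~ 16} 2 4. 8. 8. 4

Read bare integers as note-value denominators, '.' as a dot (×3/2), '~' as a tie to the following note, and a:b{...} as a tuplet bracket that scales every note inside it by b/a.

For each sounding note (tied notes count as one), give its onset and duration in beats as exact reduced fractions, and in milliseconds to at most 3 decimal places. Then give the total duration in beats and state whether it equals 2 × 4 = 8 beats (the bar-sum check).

1) 0.0ms=0b +214.286ms=2/7b
2) 214.286ms=2/7b +214.286ms=2/7b
3) 428.571ms=4/7b +214.286ms=2/7b
4) 642.857ms=6/7b +214.286ms=2/7b
5) 857.143ms=8/7b +214.286ms=2/7b
6) 1071.429ms=10/7b +428.571ms=4/7b
7) 1500.0ms=2b +1500.0ms=2b
8) 3000.0ms=4b +1125.0ms=3/2b
9) 4125.0ms=11/2b +562.5ms=3/4b
10) 4687.5ms=25/4b +562.5ms=3/4b
11) 5250.0ms=7b +750.0ms=1b
Σ=8b of 8 (80bpm 4/4) — PASS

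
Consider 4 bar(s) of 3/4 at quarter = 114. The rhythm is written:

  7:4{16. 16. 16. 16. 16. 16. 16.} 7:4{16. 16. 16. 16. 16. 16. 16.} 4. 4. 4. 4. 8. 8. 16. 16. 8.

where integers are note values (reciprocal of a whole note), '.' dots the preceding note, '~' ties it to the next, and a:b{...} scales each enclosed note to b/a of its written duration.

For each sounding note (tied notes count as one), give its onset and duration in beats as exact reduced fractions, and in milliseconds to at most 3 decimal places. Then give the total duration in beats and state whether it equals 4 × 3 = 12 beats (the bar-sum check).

1) 0.0ms=0b +112.782ms=3/14b
2) 112.782ms=3/14b +112.782ms=3/14b
3) 225.564ms=3/7b +112.782ms=3/14b
4) 338.346ms=9/14b +112.782ms=3/14b
5) 451.128ms=6/7b +112.782ms=3/14b
6) 563.91ms=15/14b +112.782ms=3/14b
7) 676.692ms=9/7b +112.782ms=3/14b
8) 789.474ms=3/2b +112.782ms=3/14b
9) 902.256ms=12/7b +112.782ms=3/14b
10) 1015.038ms=27/14b +112.782ms=3/14b
11) 1127.82ms=15/7b +112.782ms=3/14b
12) 1240.602ms=33/14b +112.782ms=3/14b
13) 1353.383ms=18/7b +112.782ms=3/14b
14) 1466.165ms=39/14b +112.782ms=3/14b
15) 1578.947ms=3b +789.474ms=3/2b
16) 2368.421ms=9/2b +789.474ms=3/2b
17) 3157.895ms=6b +789.474ms=3/2b
18) 3947.368ms=15/2b +789.474ms=3/2b
19) 4736.842ms=9b +394.737ms=3/4b
20) 5131.579ms=39/4b +394.737ms=3/4b
21) 5526.316ms=21/2b +197.368ms=3/8b
22) 5723.684ms=87/8b +197.368ms=3/8b
23) 5921.053ms=45/4b +394.737ms=3/4b
Σ=12b of 12 (114bpm 3/4) — PASS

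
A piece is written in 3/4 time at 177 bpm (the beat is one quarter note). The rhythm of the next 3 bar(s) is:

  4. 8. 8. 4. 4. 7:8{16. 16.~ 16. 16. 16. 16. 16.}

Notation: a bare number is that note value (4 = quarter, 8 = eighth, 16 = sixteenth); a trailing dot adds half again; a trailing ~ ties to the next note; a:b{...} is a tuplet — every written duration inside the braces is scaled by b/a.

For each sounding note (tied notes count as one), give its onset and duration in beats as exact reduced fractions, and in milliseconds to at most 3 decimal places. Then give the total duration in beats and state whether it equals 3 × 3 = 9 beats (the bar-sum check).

1) 0.0ms=0b +508.475ms=3/2b
2) 508.475ms=3/2b +254.237ms=3/4b
3) 762.712ms=9/4b +254.237ms=3/4b
4) 1016.949ms=3b +508.475ms=3/2b
5) 1525.424ms=9/2b +508.475ms=3/2b
6) 2033.898ms=6b +145.278ms=3/7b
7) 2179.177ms=45/7b +290.557ms=6/7b
8) 2469.734ms=51/7b +145.278ms=3/7b
9) 2615.012ms=54/7b +145.278ms=3/7b
10) 2760.291ms=57/7b +145.278ms=3/7b
11) 2905.569ms=60/7b +145.278ms=3/7b
Σ=9b of 9 (177bpm 3/4) — PASS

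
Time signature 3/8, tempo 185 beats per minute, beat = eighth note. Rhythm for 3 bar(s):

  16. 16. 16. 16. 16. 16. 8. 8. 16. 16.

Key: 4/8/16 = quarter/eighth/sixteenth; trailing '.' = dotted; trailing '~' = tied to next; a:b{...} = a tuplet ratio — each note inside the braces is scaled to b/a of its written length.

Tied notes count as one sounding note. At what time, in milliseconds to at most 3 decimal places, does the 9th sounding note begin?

note 9 onset = 15/2b = 2432.432ms

1. 0.0ms @ 0 + 243.243ms (3/4)
2. 243.243ms @ 3/4 + 243.243ms (3/4)
3. 486.486ms @ 3/2 + 243.243ms (3/4)
4. 729.73ms @ 9/4 + 243.243ms (3/4)
5. 972.973ms @ 3 + 243.243ms (3/4)
6. 1216.216ms @ 15/4 + 243.243ms (3/4)
7. 1459.459ms @ 9/2 + 486.486ms (3/2)
8. 1945.946ms @ 6 + 486.486ms (3/2)
9. 2432.432ms @ 15/2 + 243.243ms (3/4)
10. 2675.676ms @ 33/4 + 243.243ms (3/4)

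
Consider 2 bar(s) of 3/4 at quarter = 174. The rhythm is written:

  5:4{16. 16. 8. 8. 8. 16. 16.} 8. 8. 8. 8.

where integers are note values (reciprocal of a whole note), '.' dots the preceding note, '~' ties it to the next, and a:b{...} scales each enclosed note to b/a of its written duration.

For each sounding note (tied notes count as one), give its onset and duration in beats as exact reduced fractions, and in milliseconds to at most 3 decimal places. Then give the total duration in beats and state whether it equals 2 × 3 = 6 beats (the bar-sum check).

1) 0.0ms=0b +103.448ms=3/10b
2) 103.448ms=3/10b +103.448ms=3/10b
3) 206.897ms=3/5b +206.897ms=3/5b
4) 413.793ms=6/5b +206.897ms=3/5b
5) 620.69ms=9/5b +206.897ms=3/5b
6) 827.586ms=12/5b +103.448ms=3/10b
7) 931.034ms=27/10b +103.448ms=3/10b
8) 1034.483ms=3b +258.621ms=3/4b
9) 1293.103ms=15/4b +258.621ms=3/4b
10) 1551.724ms=9/2b +258.621ms=3/4b
11) 1810.345ms=21/4b +258.621ms=3/4b
Σ=6b of 6 (174bpm 3/4) — PASS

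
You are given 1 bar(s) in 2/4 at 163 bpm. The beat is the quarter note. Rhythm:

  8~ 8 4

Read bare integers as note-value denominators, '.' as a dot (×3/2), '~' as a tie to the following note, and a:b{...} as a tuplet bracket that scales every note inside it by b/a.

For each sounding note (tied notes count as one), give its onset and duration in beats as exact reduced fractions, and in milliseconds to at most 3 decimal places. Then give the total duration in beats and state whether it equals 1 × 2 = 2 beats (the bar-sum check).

1) 0.0ms=0b +368.098ms=1b
2) 368.098ms=1b +368.098ms=1b
Σ=2b of 2 (163bpm 2/4) — PASS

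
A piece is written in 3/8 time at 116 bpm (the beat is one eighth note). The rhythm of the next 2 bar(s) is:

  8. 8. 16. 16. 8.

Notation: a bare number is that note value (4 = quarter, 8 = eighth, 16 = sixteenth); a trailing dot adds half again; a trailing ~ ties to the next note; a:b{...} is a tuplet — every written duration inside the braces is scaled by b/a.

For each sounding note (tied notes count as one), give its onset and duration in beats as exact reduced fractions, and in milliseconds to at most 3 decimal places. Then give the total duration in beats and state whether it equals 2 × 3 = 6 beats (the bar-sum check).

1) 0.0ms=0b +775.862ms=3/2b
2) 775.862ms=3/2b +775.862ms=3/2b
3) 1551.724ms=3b +387.931ms=3/4b
4) 1939.655ms=15/4b +387.931ms=3/4b
5) 2327.586ms=9/2b +775.862ms=3/2b
Σ=6b of 6 (116bpm 3/8) — PASS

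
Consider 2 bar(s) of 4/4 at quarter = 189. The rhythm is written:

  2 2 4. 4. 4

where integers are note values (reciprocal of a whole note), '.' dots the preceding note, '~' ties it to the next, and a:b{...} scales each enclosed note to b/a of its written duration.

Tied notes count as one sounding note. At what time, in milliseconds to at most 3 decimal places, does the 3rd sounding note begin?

1. 0.0ms @ 0 + 634.921ms (2)
2. 634.921ms @ 2 + 634.921ms (2)
3. 1269.841ms @ 4 + 476.19ms (3/2)
4. 1746.032ms @ 11/2 + 476.19ms (3/2)
5. 2222.222ms @ 7 + 317.46ms (1)

note 3 onset = 4b = 1269.841ms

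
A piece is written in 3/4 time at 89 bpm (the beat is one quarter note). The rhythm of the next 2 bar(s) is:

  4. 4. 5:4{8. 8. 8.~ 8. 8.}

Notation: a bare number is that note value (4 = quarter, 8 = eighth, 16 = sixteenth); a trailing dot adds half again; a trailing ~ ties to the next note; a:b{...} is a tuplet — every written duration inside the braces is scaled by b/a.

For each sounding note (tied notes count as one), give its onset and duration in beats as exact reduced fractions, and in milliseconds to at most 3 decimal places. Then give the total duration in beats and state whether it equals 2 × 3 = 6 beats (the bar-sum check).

1) 0.0ms=0b +1011.236ms=3/2b
2) 1011.236ms=3/2b +1011.236ms=3/2b
3) 2022.472ms=3b +404.494ms=3/5b
4) 2426.966ms=18/5b +404.494ms=3/5b
5) 2831.461ms=21/5b +808.989ms=6/5b
6) 3640.449ms=27/5b +404.494ms=3/5b
Σ=6b of 6 (89bpm 3/4) — PASS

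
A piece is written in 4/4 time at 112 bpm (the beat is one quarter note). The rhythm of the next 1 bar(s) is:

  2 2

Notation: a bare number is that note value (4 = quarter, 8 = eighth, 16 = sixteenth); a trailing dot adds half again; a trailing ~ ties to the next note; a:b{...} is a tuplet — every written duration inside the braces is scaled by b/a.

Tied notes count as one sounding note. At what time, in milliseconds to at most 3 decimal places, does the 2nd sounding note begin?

1. 0.0ms @ 0 + 1071.429ms (2)
2. 1071.429ms @ 2 + 1071.429ms (2)

note 2 onset = 2b = 1071.429ms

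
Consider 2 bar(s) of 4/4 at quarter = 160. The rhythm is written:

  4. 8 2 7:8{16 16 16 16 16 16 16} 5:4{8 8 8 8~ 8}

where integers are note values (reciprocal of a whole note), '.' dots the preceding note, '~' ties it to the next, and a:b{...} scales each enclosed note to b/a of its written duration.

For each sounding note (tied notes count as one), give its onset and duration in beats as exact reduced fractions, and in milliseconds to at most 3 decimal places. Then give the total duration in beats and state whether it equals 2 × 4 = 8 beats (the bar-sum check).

1) 0.0ms=0b +562.5ms=3/2b
2) 562.5ms=3/2b +187.5ms=1/2b
3) 750.0ms=2b +750.0ms=2b
4) 1500.0ms=4b +107.143ms=2/7b
5) 1607.143ms=30/7b +107.143ms=2/7b
6) 1714.286ms=32/7b +107.143ms=2/7b
7) 1821.429ms=34/7b +107.143ms=2/7b
8) 1928.571ms=36/7b +107.143ms=2/7b
9) 2035.714ms=38/7b +107.143ms=2/7b
10) 2142.857ms=40/7b +107.143ms=2/7b
11) 2250.0ms=6b +150.0ms=2/5b
12) 2400.0ms=32/5b +150.0ms=2/5b
13) 2550.0ms=34/5b +150.0ms=2/5b
14) 2700.0ms=36/5b +300.0ms=4/5b
Σ=8b of 8 (160bpm 4/4) — PASS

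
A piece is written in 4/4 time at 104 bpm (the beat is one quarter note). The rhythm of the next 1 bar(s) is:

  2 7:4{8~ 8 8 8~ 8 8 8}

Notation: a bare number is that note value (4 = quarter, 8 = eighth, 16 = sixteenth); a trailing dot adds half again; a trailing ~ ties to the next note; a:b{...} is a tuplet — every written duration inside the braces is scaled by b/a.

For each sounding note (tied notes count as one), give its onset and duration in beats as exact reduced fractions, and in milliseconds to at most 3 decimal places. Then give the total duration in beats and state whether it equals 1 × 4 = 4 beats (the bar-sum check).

1) 0.0ms=0b +1153.846ms=2b
2) 1153.846ms=2b +329.67ms=4/7b
3) 1483.516ms=18/7b +164.835ms=2/7b
4) 1648.352ms=20/7b +329.67ms=4/7b
5) 1978.022ms=24/7b +164.835ms=2/7b
6) 2142.857ms=26/7b +164.835ms=2/7b
Σ=4b of 4 (104bpm 4/4) — PASS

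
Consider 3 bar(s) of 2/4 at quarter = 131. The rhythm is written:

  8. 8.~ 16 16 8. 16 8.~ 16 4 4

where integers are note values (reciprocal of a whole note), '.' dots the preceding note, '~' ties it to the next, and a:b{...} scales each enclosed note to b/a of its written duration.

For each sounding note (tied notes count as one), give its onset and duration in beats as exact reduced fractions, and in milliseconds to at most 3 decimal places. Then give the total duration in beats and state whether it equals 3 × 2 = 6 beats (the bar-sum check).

1) 0.0ms=0b +343.511ms=3/4b
2) 343.511ms=3/4b +458.015ms=1b
3) 801.527ms=7/4b +114.504ms=1/4b
4) 916.031ms=2b +343.511ms=3/4b
5) 1259.542ms=11/4b +114.504ms=1/4b
6) 1374.046ms=3b +458.015ms=1b
7) 1832.061ms=4b +458.015ms=1b
8) 2290.076ms=5b +458.015ms=1b
Σ=6b of 6 (131bpm 2/4) — PASS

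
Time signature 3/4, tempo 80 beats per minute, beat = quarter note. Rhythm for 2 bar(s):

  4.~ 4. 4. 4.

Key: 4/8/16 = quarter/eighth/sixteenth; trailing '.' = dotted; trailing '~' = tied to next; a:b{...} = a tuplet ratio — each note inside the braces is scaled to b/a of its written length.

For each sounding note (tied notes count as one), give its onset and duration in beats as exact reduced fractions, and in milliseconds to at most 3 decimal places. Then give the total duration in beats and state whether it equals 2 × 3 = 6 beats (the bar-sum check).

1) 0.0ms=0b +2250.0ms=3b
2) 2250.0ms=3b +1125.0ms=3/2b
3) 3375.0ms=9/2b +1125.0ms=3/2b
Σ=6b of 6 (80bpm 3/4) — PASS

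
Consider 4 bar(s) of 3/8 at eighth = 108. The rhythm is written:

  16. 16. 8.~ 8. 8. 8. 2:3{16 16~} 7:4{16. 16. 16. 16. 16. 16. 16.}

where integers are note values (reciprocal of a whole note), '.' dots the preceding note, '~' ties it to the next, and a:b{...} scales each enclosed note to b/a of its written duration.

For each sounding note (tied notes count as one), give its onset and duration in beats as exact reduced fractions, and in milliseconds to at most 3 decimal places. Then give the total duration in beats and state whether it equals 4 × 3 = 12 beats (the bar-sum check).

1) 0.0ms=0b +416.667ms=3/4b
2) 416.667ms=3/4b +416.667ms=3/4b
3) 833.333ms=3/2b +1666.667ms=3b
4) 2500.0ms=9/2b +833.333ms=3/2b
5) 3333.333ms=6b +833.333ms=3/2b
6) 4166.667ms=15/2b +416.667ms=3/4b
7) 4583.333ms=33/4b +654.762ms=33/28b
8) 5238.095ms=66/7b +238.095ms=3/7b
9) 5476.19ms=69/7b +238.095ms=3/7b
10) 5714.286ms=72/7b +238.095ms=3/7b
11) 5952.381ms=75/7b +238.095ms=3/7b
12) 6190.476ms=78/7b +238.095ms=3/7b
13) 6428.571ms=81/7b +238.095ms=3/7b
Σ=12b of 12 (108bpm 3/8) — PASS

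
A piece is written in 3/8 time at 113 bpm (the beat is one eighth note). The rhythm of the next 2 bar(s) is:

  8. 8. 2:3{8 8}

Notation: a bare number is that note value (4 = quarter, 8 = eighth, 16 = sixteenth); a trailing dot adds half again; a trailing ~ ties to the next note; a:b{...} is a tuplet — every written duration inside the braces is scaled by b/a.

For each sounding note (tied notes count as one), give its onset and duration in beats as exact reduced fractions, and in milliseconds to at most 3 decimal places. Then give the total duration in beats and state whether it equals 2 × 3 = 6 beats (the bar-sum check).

1) 0.0ms=0b +796.46ms=3/2b
2) 796.46ms=3/2b +796.46ms=3/2b
3) 1592.92ms=3b +796.46ms=3/2b
4) 2389.381ms=9/2b +796.46ms=3/2b
Σ=6b of 6 (113bpm 3/8) — PASS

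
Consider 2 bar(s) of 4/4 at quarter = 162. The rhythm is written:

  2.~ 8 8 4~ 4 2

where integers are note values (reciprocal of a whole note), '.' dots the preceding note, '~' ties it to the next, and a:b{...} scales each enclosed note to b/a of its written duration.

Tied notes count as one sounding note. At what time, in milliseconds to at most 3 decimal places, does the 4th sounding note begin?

note 4 onset = 6b = 2222.222ms

1. 0.0ms @ 0 + 1296.296ms (7/2)
2. 1296.296ms @ 7/2 + 185.185ms (1/2)
3. 1481.481ms @ 4 + 740.741ms (2)
4. 2222.222ms @ 6 + 740.741ms (2)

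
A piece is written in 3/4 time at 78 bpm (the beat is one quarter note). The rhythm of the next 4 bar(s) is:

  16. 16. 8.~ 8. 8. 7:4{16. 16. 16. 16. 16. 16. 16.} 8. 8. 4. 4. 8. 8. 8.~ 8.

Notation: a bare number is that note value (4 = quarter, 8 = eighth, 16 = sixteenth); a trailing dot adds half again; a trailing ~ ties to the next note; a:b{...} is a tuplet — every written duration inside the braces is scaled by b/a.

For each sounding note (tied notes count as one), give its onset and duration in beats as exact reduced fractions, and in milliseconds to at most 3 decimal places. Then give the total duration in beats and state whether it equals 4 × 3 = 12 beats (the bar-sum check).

1) 0.0ms=0b +288.462ms=3/8b
2) 288.462ms=3/8b +288.462ms=3/8b
3) 576.923ms=3/4b +1153.846ms=3/2b
4) 1730.769ms=9/4b +576.923ms=3/4b
5) 2307.692ms=3b +164.835ms=3/14b
6) 2472.527ms=45/14b +164.835ms=3/14b
7) 2637.363ms=24/7b +164.835ms=3/14b
8) 2802.198ms=51/14b +164.835ms=3/14b
9) 2967.033ms=27/7b +164.835ms=3/14b
10) 3131.868ms=57/14b +164.835ms=3/14b
11) 3296.703ms=30/7b +164.835ms=3/14b
12) 3461.538ms=9/2b +576.923ms=3/4b
13) 4038.462ms=21/4b +576.923ms=3/4b
14) 4615.385ms=6b +1153.846ms=3/2b
15) 5769.231ms=15/2b +1153.846ms=3/2b
16) 6923.077ms=9b +576.923ms=3/4b
17) 7500.0ms=39/4b +576.923ms=3/4b
18) 8076.923ms=21/2b +1153.846ms=3/2b
Σ=12b of 12 (78bpm 3/4) — PASS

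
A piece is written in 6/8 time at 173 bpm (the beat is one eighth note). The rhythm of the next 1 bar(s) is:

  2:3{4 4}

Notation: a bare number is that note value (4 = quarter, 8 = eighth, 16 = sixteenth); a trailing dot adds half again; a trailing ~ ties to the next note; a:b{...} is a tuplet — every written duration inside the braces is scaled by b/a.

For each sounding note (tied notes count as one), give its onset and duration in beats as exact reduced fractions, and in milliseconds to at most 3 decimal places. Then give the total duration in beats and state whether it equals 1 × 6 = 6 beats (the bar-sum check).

1) 0.0ms=0b +1040.462ms=3b
2) 1040.462ms=3b +1040.462ms=3b
Σ=6b of 6 (173bpm 6/8) — PASS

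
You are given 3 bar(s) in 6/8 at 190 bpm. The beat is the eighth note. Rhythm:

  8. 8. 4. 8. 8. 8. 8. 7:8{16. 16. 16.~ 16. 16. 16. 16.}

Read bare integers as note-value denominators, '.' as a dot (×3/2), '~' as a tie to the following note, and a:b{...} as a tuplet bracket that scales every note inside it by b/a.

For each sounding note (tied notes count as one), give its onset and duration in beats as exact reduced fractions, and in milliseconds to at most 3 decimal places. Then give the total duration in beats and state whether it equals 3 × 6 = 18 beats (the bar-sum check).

1) 0.0ms=0b +473.684ms=3/2b
2) 473.684ms=3/2b +473.684ms=3/2b
3) 947.368ms=3b +947.368ms=3b
4) 1894.737ms=6b +473.684ms=3/2b
5) 2368.421ms=15/2b +473.684ms=3/2b
6) 2842.105ms=9b +473.684ms=3/2b
7) 3315.789ms=21/2b +473.684ms=3/2b
8) 3789.474ms=12b +270.677ms=6/7b
9) 4060.15ms=90/7b +270.677ms=6/7b
10) 4330.827ms=96/7b +541.353ms=12/7b
11) 4872.18ms=108/7b +270.677ms=6/7b
12) 5142.857ms=114/7b +270.677ms=6/7b
13) 5413.534ms=120/7b +270.677ms=6/7b
Σ=18b of 18 (190bpm 6/8) — PASS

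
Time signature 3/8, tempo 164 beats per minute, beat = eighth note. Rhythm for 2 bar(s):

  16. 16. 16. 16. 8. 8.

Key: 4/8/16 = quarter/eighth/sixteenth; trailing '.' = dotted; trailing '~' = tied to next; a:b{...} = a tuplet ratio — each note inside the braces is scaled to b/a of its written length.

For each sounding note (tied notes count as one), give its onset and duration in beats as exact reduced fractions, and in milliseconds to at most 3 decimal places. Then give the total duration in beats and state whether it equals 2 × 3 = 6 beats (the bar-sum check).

1) 0.0ms=0b +274.39ms=3/4b
2) 274.39ms=3/4b +274.39ms=3/4b
3) 548.78ms=3/2b +274.39ms=3/4b
4) 823.171ms=9/4b +274.39ms=3/4b
5) 1097.561ms=3b +548.78ms=3/2b
6) 1646.341ms=9/2b +548.78ms=3/2b
Σ=6b of 6 (164bpm 3/8) — PASS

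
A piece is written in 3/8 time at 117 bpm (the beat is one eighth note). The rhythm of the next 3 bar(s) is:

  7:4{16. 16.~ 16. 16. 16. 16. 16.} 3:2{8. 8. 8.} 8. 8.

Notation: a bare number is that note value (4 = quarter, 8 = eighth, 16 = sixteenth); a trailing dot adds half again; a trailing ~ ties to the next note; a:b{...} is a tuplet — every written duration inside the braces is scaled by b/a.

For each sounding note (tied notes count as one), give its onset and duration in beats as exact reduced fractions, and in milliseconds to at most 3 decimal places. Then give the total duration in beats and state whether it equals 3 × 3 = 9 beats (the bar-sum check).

1) 0.0ms=0b +219.78ms=3/7b
2) 219.78ms=3/7b +439.56ms=6/7b
3) 659.341ms=9/7b +219.78ms=3/7b
4) 879.121ms=12/7b +219.78ms=3/7b
5) 1098.901ms=15/7b +219.78ms=3/7b
6) 1318.681ms=18/7b +219.78ms=3/7b
7) 1538.462ms=3b +512.821ms=1b
8) 2051.282ms=4b +512.821ms=1b
9) 2564.103ms=5b +512.821ms=1b
10) 3076.923ms=6b +769.231ms=3/2b
11) 3846.154ms=15/2b +769.231ms=3/2b
Σ=9b of 9 (117bpm 3/8) — PASS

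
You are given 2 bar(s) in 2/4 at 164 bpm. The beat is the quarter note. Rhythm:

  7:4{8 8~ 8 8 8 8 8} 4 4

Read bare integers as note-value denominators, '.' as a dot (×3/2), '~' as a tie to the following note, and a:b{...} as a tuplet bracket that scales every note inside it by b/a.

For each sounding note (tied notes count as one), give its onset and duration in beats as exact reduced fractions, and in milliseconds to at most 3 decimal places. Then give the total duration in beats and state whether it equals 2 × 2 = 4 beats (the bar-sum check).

1) 0.0ms=0b +104.53ms=2/7b
2) 104.53ms=2/7b +209.059ms=4/7b
3) 313.589ms=6/7b +104.53ms=2/7b
4) 418.118ms=8/7b +104.53ms=2/7b
5) 522.648ms=10/7b +104.53ms=2/7b
6) 627.178ms=12/7b +104.53ms=2/7b
7) 731.707ms=2b +365.854ms=1b
8) 1097.561ms=3b +365.854ms=1b
Σ=4b of 4 (164bpm 2/4) — PASS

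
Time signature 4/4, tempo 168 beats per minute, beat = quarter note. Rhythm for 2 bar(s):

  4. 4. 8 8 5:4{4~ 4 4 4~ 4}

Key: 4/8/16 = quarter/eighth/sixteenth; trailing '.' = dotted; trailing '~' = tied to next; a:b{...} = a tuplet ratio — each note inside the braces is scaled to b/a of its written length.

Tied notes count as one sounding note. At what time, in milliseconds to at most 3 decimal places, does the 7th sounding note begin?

1. 0.0ms @ 0 + 535.714ms (3/2)
2. 535.714ms @ 3/2 + 535.714ms (3/2)
3. 1071.429ms @ 3 + 178.571ms (1/2)
4. 1250.0ms @ 7/2 + 178.571ms (1/2)
5. 1428.571ms @ 4 + 571.429ms (8/5)
6. 2000.0ms @ 28/5 + 285.714ms (4/5)
7. 2285.714ms @ 32/5 + 571.429ms (8/5)

note 7 onset = 32/5b = 2285.714ms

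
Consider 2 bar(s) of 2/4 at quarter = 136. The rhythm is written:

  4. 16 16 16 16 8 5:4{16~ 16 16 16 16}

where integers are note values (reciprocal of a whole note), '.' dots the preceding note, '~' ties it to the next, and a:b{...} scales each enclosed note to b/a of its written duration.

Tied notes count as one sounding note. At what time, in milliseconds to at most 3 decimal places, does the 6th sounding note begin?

1. 0.0ms @ 0 + 661.765ms (3/2)
2. 661.765ms @ 3/2 + 110.294ms (1/4)
3. 772.059ms @ 7/4 + 110.294ms (1/4)
4. 882.353ms @ 2 + 110.294ms (1/4)
5. 992.647ms @ 9/4 + 110.294ms (1/4)
6. 1102.941ms @ 5/2 + 220.588ms (1/2)
7. 1323.529ms @ 3 + 176.471ms (2/5)
8. 1500.0ms @ 17/5 + 88.235ms (1/5)
9. 1588.235ms @ 18/5 + 88.235ms (1/5)
10. 1676.471ms @ 19/5 + 88.235ms (1/5)

note 6 onset = 5/2b = 1102.941ms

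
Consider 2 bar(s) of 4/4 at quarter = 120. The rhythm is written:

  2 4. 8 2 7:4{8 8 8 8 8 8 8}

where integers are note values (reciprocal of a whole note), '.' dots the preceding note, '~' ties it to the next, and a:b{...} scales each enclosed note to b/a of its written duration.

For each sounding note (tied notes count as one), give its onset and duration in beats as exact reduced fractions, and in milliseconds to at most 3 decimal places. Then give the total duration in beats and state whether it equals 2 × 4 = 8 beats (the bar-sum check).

1) 0.0ms=0b +1000.0ms=2b
2) 1000.0ms=2b +750.0ms=3/2b
3) 1750.0ms=7/2b +250.0ms=1/2b
4) 2000.0ms=4b +1000.0ms=2b
5) 3000.0ms=6b +142.857ms=2/7b
6) 3142.857ms=44/7b +142.857ms=2/7b
7) 3285.714ms=46/7b +142.857ms=2/7b
8) 3428.571ms=48/7b +142.857ms=2/7b
9) 3571.429ms=50/7b +142.857ms=2/7b
10) 3714.286ms=52/7b +142.857ms=2/7b
11) 3857.143ms=54/7b +142.857ms=2/7b
Σ=8b of 8 (120bpm 4/4) — PASS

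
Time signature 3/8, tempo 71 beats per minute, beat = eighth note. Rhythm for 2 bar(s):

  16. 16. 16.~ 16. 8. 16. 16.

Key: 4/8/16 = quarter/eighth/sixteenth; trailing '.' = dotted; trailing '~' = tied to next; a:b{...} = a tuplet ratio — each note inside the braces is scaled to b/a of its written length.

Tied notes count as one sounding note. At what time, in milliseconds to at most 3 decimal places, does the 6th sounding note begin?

1. 0.0ms @ 0 + 633.803ms (3/4)
2. 633.803ms @ 3/4 + 633.803ms (3/4)
3. 1267.606ms @ 3/2 + 1267.606ms (3/2)
4. 2535.211ms @ 3 + 1267.606ms (3/2)
5. 3802.817ms @ 9/2 + 633.803ms (3/4)
6. 4436.62ms @ 21/4 + 633.803ms (3/4)

note 6 onset = 21/4b = 4436.62ms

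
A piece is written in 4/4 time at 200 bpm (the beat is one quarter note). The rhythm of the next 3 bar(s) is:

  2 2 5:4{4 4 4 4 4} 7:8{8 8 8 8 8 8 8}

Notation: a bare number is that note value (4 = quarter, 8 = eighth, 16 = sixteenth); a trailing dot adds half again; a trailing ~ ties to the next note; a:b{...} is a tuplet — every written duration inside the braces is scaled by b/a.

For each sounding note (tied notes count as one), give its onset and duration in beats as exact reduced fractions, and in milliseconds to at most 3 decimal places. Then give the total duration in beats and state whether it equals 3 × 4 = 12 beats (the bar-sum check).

1) 0.0ms=0b +600.0ms=2b
2) 600.0ms=2b +600.0ms=2b
3) 1200.0ms=4b +240.0ms=4/5b
4) 1440.0ms=24/5b +240.0ms=4/5b
5) 1680.0ms=28/5b +240.0ms=4/5b
6) 1920.0ms=32/5b +240.0ms=4/5b
7) 2160.0ms=36/5b +240.0ms=4/5b
8) 2400.0ms=8b +171.429ms=4/7b
9) 2571.429ms=60/7b +171.429ms=4/7b
10) 2742.857ms=64/7b +171.429ms=4/7b
11) 2914.286ms=68/7b +171.429ms=4/7b
12) 3085.714ms=72/7b +171.429ms=4/7b
13) 3257.143ms=76/7b +171.429ms=4/7b
14) 3428.571ms=80/7b +171.429ms=4/7b
Σ=12b of 12 (200bpm 4/4) — PASS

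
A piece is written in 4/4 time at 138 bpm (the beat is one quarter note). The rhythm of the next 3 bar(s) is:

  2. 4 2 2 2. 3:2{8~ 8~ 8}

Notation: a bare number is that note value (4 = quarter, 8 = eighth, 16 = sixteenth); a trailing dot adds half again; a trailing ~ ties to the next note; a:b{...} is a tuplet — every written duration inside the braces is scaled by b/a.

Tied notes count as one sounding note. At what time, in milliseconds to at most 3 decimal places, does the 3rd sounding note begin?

note 3 onset = 4b = 1739.13ms

1. 0.0ms @ 0 + 1304.348ms (3)
2. 1304.348ms @ 3 + 434.783ms (1)
3. 1739.13ms @ 4 + 869.565ms (2)
4. 2608.696ms @ 6 + 869.565ms (2)
5. 3478.261ms @ 8 + 1304.348ms (3)
6. 4782.609ms @ 11 + 434.783ms (1)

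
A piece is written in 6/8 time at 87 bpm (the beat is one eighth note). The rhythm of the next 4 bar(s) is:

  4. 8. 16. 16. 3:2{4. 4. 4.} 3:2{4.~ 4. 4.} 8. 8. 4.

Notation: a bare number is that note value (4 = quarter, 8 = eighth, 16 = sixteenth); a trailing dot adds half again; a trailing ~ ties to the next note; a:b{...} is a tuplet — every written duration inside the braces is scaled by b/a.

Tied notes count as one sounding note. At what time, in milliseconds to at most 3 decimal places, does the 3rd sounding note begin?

note 3 onset = 9/2b = 3103.448ms

1. 0.0ms @ 0 + 2068.966ms (3)
2. 2068.966ms @ 3 + 1034.483ms (3/2)
3. 3103.448ms @ 9/2 + 517.241ms (3/4)
4. 3620.69ms @ 21/4 + 517.241ms (3/4)
5. 4137.931ms @ 6 + 1379.31ms (2)
6. 5517.241ms @ 8 + 1379.31ms (2)
7. 6896.552ms @ 10 + 1379.31ms (2)
8. 8275.862ms @ 12 + 2758.621ms (4)
9. 11034.483ms @ 16 + 1379.31ms (2)
10. 12413.793ms @ 18 + 1034.483ms (3/2)
11. 13448.276ms @ 39/2 + 1034.483ms (3/2)
12. 14482.759ms @ 21 + 2068.966ms (3)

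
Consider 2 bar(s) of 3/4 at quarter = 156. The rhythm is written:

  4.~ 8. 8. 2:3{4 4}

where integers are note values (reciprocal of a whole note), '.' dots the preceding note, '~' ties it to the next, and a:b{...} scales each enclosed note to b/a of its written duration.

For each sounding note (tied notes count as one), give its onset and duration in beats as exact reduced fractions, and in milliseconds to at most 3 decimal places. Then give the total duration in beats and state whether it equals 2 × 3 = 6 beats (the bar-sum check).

1) 0.0ms=0b +865.385ms=9/4b
2) 865.385ms=9/4b +288.462ms=3/4b
3) 1153.846ms=3b +576.923ms=3/2b
4) 1730.769ms=9/2b +576.923ms=3/2b
Σ=6b of 6 (156bpm 3/4) — PASS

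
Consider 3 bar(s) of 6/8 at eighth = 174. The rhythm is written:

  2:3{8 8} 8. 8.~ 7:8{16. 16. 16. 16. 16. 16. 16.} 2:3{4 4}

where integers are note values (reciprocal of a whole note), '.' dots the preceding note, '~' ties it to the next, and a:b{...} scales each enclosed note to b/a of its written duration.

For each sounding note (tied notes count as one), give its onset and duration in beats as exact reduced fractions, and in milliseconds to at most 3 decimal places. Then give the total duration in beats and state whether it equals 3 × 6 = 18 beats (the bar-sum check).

1) 0.0ms=0b +517.241ms=3/2b
2) 517.241ms=3/2b +517.241ms=3/2b
3) 1034.483ms=3b +517.241ms=3/2b
4) 1551.724ms=9/2b +812.808ms=33/14b
5) 2364.532ms=48/7b +295.567ms=6/7b
6) 2660.099ms=54/7b +295.567ms=6/7b
7) 2955.665ms=60/7b +295.567ms=6/7b
8) 3251.232ms=66/7b +295.567ms=6/7b
9) 3546.798ms=72/7b +295.567ms=6/7b
10) 3842.365ms=78/7b +295.567ms=6/7b
11) 4137.931ms=12b +1034.483ms=3b
12) 5172.414ms=15b +1034.483ms=3b
Σ=18b of 18 (174bpm 6/8) — PASS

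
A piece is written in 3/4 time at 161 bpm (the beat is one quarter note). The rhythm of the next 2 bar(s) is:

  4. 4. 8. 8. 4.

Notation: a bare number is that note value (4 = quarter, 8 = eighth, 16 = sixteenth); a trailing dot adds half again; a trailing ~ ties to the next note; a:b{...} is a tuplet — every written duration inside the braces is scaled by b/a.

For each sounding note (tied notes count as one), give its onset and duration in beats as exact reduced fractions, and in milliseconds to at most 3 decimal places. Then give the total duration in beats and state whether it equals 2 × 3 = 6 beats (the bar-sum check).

1) 0.0ms=0b +559.006ms=3/2b
2) 559.006ms=3/2b +559.006ms=3/2b
3) 1118.012ms=3b +279.503ms=3/4b
4) 1397.516ms=15/4b +279.503ms=3/4b
5) 1677.019ms=9/2b +559.006ms=3/2b
Σ=6b of 6 (161bpm 3/4) — PASS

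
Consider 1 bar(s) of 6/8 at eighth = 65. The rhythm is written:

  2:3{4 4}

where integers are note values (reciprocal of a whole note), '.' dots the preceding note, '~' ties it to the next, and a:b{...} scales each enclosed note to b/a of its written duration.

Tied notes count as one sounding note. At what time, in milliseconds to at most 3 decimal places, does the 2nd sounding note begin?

note 2 onset = 3b = 2769.231ms

1. 0.0ms @ 0 + 2769.231ms (3)
2. 2769.231ms @ 3 + 2769.231ms (3)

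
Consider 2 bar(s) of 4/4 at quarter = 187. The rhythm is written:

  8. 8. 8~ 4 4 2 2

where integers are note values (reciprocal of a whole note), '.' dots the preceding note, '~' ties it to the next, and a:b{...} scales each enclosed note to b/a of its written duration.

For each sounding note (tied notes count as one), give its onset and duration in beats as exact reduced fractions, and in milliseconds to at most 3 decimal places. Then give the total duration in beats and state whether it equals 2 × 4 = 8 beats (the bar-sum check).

1) 0.0ms=0b +240.642ms=3/4b
2) 240.642ms=3/4b +240.642ms=3/4b
3) 481.283ms=3/2b +481.283ms=3/2b
4) 962.567ms=3b +320.856ms=1b
5) 1283.422ms=4b +641.711ms=2b
6) 1925.134ms=6b +641.711ms=2b
Σ=8b of 8 (187bpm 4/4) — PASS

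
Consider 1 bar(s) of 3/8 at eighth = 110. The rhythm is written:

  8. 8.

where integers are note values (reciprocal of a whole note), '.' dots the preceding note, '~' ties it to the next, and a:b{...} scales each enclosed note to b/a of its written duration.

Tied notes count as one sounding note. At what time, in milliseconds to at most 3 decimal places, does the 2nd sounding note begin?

1. 0.0ms @ 0 + 818.182ms (3/2)
2. 818.182ms @ 3/2 + 818.182ms (3/2)

note 2 onset = 3/2b = 818.182ms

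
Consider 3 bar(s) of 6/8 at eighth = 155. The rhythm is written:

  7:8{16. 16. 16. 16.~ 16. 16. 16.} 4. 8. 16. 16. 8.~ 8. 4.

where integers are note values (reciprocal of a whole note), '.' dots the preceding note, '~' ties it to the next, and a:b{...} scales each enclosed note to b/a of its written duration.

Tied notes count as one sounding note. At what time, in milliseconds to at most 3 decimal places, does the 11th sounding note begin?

1. 0.0ms @ 0 + 331.797ms (6/7)
2. 331.797ms @ 6/7 + 331.797ms (6/7)
3. 663.594ms @ 12/7 + 331.797ms (6/7)
4. 995.392ms @ 18/7 + 663.594ms (12/7)
5. 1658.986ms @ 30/7 + 331.797ms (6/7)
6. 1990.783ms @ 36/7 + 331.797ms (6/7)
7. 2322.581ms @ 6 + 1161.29ms (3)
8. 3483.871ms @ 9 + 580.645ms (3/2)
9. 4064.516ms @ 21/2 + 290.323ms (3/4)
10. 4354.839ms @ 45/4 + 290.323ms (3/4)
11. 4645.161ms @ 12 + 1161.29ms (3)
12. 5806.452ms @ 15 + 1161.29ms (3)

note 11 onset = 12b = 4645.161ms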